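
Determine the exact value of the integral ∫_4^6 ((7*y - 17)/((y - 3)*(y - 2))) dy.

3*log(2) + 4*log(3)

Factor the denominator: y**2 - 5*y + 6 = (y - 2)(y - 3).
Partial fractions: (7*y - 17)/((y - 3)*(y - 2)) = 3/(y - 2) + 4/(y - 3).
An antiderivative is F(y) = 4*log(y - 3) + 3*log(y - 2).
Then F(6) - F(4) = (6*log(2) + 4*log(3)) - (log(8)) = 3*log(2) + 4*log(3).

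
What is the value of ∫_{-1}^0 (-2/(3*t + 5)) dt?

-2*log(5)/3 + 2*log(2)/3

An antiderivative is F(t) = -2*log(3*t + 5)/3.
Then F(0) - F(-1) = (-2*log(5)/3) - (-2*log(2)/3) = -2*log(5)/3 + 2*log(2)/3.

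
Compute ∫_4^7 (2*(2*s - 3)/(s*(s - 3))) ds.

log(49)

Factor the denominator: s**2 - 3*s = s(s - 3).
Partial fractions: 2*(2*s - 3)/(s*(s - 3)) = 2/s + 2/(s - 3).
An antiderivative is F(s) = 2*log(s) + 2*log(s - 3).
Then F(7) - F(4) = (4*log(2) + 2*log(7)) - (log(16)) = log(49).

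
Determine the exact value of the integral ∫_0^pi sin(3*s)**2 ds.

pi/2

Use the identity sin^2(3*s) = (1 - cos(6*s))/2.
An antiderivative is F(s) = s/2 - sin(6*s)/12.
Then F(pi) - F(0) = (pi/2) - (0) = pi/2.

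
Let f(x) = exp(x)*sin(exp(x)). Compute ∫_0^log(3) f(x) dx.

Let u = exp(x), so du = exp(x) dx. When x = 0, u = 1; when x = log(3), u = 3.
The integral becomes ∫ sin(u) du from 1 to 3, with antiderivative -cos(u).
Back in x: F(x) = -cos(exp(x)).
Then F(log(3)) - F(0) = (-cos(3)) - (-cos(1)) = cos(1) - cos(3).

cos(1) - cos(3)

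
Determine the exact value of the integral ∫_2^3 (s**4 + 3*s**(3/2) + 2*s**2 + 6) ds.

-24*sqrt(2)/5 + 54*sqrt(3)/5 + 913/15

By the power rule, an antiderivative is F(s) = 6*s**(5/2)/5 + s**5/5 + 2*s**3/3 + 6*s.
Then F(3) - F(2) = (54*sqrt(3)/5 + 423/5) - (24*sqrt(2)/5 + 356/15) = -24*sqrt(2)/5 + 54*sqrt(3)/5 + 913/15.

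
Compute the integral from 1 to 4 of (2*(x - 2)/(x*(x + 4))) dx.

-3*log(5) + 7*log(2)

Factor the denominator: x**2 + 4*x = (x + 4)x.
Partial fractions: 2*(x - 2)/(x*(x + 4)) = 3/(x + 4) - 1/x.
An antiderivative is F(x) = -log(x) + 3*log(x + 4).
Then F(4) - F(1) = (7*log(2)) - (3*log(5)) = -3*log(5) + 7*log(2).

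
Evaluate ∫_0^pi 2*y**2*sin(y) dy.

-8 + 2*pi**2

Integrate by parts twice (u = y^2, dv = 2*sin(y) dy).
An antiderivative is F(y) = -2*y**2*cos(y) + 4*y*sin(y) + 4*cos(y).
Then F(pi) - F(0) = (-4 + 2*pi**2) - (4) = -8 + 2*pi**2.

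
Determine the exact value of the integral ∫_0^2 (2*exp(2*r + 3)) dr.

Let u = 2*r + 3, so du = 2 dr. When r = 0, u = 3; when r = 2, u = 7.
The integral becomes ∫ exp(u) du from 3 to 7, with antiderivative exp(u).
Back in r: F(r) = exp(2*r + 3).
Then F(2) - F(0) = (exp(7)) - (exp(3)) = -exp(3) + exp(7).

-exp(3) + exp(7)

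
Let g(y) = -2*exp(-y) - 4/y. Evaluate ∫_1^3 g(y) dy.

An antiderivative is F(y) = -4*log(y) + 2*exp(-y).
Then F(3) - F(1) = (-4*log(3) + 2*exp(-3)) - (2*exp(-1)) = -4*log(3) - 2*exp(-1) + 2*exp(-3).

-4*log(3) - 2*exp(-1) + 2*exp(-3)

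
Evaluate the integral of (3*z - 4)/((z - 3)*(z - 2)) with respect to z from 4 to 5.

-2*log(3) + 7*log(2)

Factor the denominator: z**2 - 5*z + 6 = (z - 2)(z - 3).
Partial fractions: (3*z - 4)/((z - 3)*(z - 2)) = -2/(z - 2) + 5/(z - 3).
An antiderivative is F(z) = 5*log(z - 3) - 2*log(z - 2).
Then F(5) - F(4) = (log(32/9)) - (-log(4)) = -2*log(3) + 7*log(2).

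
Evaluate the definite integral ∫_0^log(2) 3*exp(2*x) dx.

9/2

An antiderivative is F(x) = 3*exp(2*x)/2.
Then F(log(2)) - F(0) = (6) - (3/2) = 9/2.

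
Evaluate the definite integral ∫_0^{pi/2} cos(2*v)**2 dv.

pi/4

Use the identity cos^2(2*v) = (1 + cos(4*v))/2.
An antiderivative is F(v) = v/2 + sin(4*v)/8.
Then F(pi/2) - F(0) = (pi/4) - (0) = pi/4.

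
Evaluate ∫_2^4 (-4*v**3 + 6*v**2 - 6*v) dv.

By the power rule, an antiderivative is F(v) = -v**4 + 2*v**3 - 3*v**2.
Then F(4) - F(2) = (-176) - (-12) = -164.

-164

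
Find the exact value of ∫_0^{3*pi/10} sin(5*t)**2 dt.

Use the identity sin^2(5*t) = (1 - cos(10*t))/2.
An antiderivative is F(t) = t/2 - sin(10*t)/20.
Then F(3*pi/10) - F(0) = (3*pi/20) - (0) = 3*pi/20.

3*pi/20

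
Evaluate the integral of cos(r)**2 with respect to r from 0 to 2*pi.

Use the identity cos^2(r) = (1 + cos(2*r))/2.
An antiderivative is F(r) = r/2 + sin(2*r)/4.
Then F(2*pi) - F(0) = (pi) - (0) = pi.

pi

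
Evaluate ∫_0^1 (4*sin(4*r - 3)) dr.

cos(3) - cos(1)

Let u = 4*r - 3, so du = 4 dr. When r = 0, u = -3; when r = 1, u = 1.
The integral becomes ∫ sin(u) du from -3 to 1, with antiderivative -cos(u).
Back in r: F(r) = -cos(4*r - 3).
Then F(1) - F(0) = (-cos(1)) - (-cos(3)) = cos(3) - cos(1).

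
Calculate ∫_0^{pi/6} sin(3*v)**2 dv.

Use the identity sin^2(3*v) = (1 - cos(6*v))/2.
An antiderivative is F(v) = v/2 - sin(6*v)/12.
Then F(pi/6) - F(0) = (pi/12) - (0) = pi/12.

pi/12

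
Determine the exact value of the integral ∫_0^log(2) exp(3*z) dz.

7/3

Let u = exp(z), so du = exp(z) dz. When z = 0, u = 1; when z = log(2), u = 2.
The integral becomes ∫ u**2 du from 1 to 2, with antiderivative u**3/3.
Back in z: F(z) = exp(3*z)/3.
Then F(log(2)) - F(0) = (8/3) - (1/3) = 7/3.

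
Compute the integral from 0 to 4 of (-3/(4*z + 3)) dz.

-3*log(19)/4 + 3*log(3)/4

An antiderivative is F(z) = -3*log(4*z + 3)/4.
Then F(4) - F(0) = (-3*log(19)/4) - (-3*log(3)/4) = -3*log(19)/4 + 3*log(3)/4.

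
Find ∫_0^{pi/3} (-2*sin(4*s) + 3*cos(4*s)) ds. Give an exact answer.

-3/4 - 3*sqrt(3)/8

An antiderivative is F(s) = 3*sin(4*s)/4 + cos(4*s)/2.
Then F(pi/3) - F(0) = (-3*sqrt(3)/8 - 1/4) - (1/2) = -3/4 - 3*sqrt(3)/8.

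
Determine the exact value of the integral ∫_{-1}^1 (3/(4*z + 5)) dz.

3*log(3)/2

An antiderivative is F(z) = 3*log(4*z + 5)/4.
Then F(1) - F(-1) = (3*log(3)/2) - (0) = 3*log(3)/2.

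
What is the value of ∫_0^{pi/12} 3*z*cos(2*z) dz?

-3/4 + pi/16 + 3*sqrt(3)/8

Integrate by parts once (u = z, dv = 3*cos(2*z) dz).
An antiderivative is F(z) = 3*z*sin(2*z)/2 + 3*cos(2*z)/4.
Then F(pi/12) - F(0) = (pi/16 + 3*sqrt(3)/8) - (3/4) = -3/4 + pi/16 + 3*sqrt(3)/8.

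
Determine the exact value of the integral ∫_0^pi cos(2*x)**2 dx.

Use the identity cos^2(2*x) = (1 + cos(4*x))/2.
An antiderivative is F(x) = x/2 + sin(4*x)/8.
Then F(pi) - F(0) = (pi/2) - (0) = pi/2.

pi/2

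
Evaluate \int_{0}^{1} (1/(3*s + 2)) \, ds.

An antiderivative is F(s) = log(3*s + 2)/3.
Then F(1) - F(0) = (log(5)/3) - (log(2)/3) = -log(2)/3 + log(5)/3.

-log(2)/3 + log(5)/3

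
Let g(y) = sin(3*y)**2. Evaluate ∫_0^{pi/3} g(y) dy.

pi/6

Use the identity sin^2(3*y) = (1 - cos(6*y))/2.
An antiderivative is F(y) = y/2 - sin(6*y)/12.
Then F(pi/3) - F(0) = (pi/6) - (0) = pi/6.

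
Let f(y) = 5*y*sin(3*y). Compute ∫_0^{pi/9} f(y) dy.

-5*pi/54 + 5*sqrt(3)/18

Integrate by parts once (u = y, dv = 5*sin(3*y) dy).
An antiderivative is F(y) = -5*y*cos(3*y)/3 + 5*sin(3*y)/9.
Then F(pi/9) - F(0) = (-5*pi/54 + 5*sqrt(3)/18) - (0) = -5*pi/54 + 5*sqrt(3)/18.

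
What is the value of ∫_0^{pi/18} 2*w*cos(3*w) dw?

-2/9 + pi/54 + sqrt(3)/9

Integrate by parts once (u = w, dv = 2*cos(3*w) dw).
An antiderivative is F(w) = 2*w*sin(3*w)/3 + 2*cos(3*w)/9.
Then F(pi/18) - F(0) = (pi/54 + sqrt(3)/9) - (2/9) = -2/9 + pi/54 + sqrt(3)/9.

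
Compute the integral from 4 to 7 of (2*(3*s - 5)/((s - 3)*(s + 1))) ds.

Factor the denominator: s**2 - 2*s - 3 = (s + 1)(s - 3).
Partial fractions: 2*(3*s - 5)/((s - 3)*(s + 1)) = 4/(s + 1) + 2/(s - 3).
An antiderivative is F(s) = 2*log(s - 3) + 4*log(s + 1).
Then F(7) - F(4) = (16*log(2)) - (4*log(5)) = -4*log(5) + 16*log(2).

-4*log(5) + 16*log(2)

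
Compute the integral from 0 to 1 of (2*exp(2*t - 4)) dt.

-(1 - exp(2))*exp(-4)

Let u = 2*t - 4, so du = 2 dt. When t = 0, u = -4; when t = 1, u = -2.
The integral becomes ∫ exp(u) du from -4 to -2, with antiderivative exp(u).
Back in t: F(t) = exp(2*t - 4).
Then F(1) - F(0) = (exp(-2)) - (exp(-4)) = -(1 - exp(2))*exp(-4).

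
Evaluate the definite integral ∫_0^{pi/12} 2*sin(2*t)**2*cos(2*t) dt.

1/24

Let u = sin(2*t), so du = 2*cos(2*t) dt. When t = 0, u = 0; when t = pi/12, u = 1/2.
The integral becomes ∫ u**2 du from 0 to 1/2, with antiderivative u**3/3.
Back in t: F(t) = sin(2*t)**3/3.
Then F(pi/12) - F(0) = (1/24) - (0) = 1/24.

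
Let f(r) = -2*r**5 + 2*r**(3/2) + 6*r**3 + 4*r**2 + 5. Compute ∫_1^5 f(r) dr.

By the power rule, an antiderivative is F(r) = -r**6/3 + 4*r**(5/2)/5 + 3*r**4/2 + 4*r**3/3 + 5*r.
Then F(5) - F(1) = (-24475/6 + 20*sqrt(5)) - (83/10) = -61312/15 + 20*sqrt(5).

-61312/15 + 20*sqrt(5)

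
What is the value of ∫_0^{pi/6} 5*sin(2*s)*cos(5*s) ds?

-10/21 + 5*sqrt(3)/28

Use the identity sin(2*s)cos(5*s) = [sin(7*s) + sin(-3*s)]/2.
An antiderivative is F(s) = 5*cos(3*s)/6 - 5*cos(7*s)/14.
Then F(pi/6) - F(0) = (5*sqrt(3)/28) - (10/21) = -10/21 + 5*sqrt(3)/28.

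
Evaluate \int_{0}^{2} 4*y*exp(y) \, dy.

Integrate by parts once (u = y, dv = 4*exp(y) dy).
An antiderivative is F(y) = (4*y - 4)*exp(y).
Then F(2) - F(0) = (4*exp(2)) - (-4) = 4 + 4*exp(2).

4 + 4*exp(2)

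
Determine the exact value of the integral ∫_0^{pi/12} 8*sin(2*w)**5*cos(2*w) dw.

1/96

Let u = sin(2*w), so du = 2*cos(2*w) dw. When w = 0, u = 0; when w = pi/12, u = 1/2.
The integral becomes 4·∫ u**5 du from 0 to 1/2, with antiderivative 2*u**6/3.
Back in w: F(w) = 2*sin(2*w)**6/3.
Then F(pi/12) - F(0) = (1/96) - (0) = 1/96.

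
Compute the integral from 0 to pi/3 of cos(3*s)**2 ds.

Use the identity cos^2(3*s) = (1 + cos(6*s))/2.
An antiderivative is F(s) = s/2 + sin(6*s)/12.
Then F(pi/3) - F(0) = (pi/6) - (0) = pi/6.

pi/6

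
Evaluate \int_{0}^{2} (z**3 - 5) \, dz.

By the power rule, an antiderivative is F(z) = z**4/4 - 5*z.
Then F(2) - F(0) = (-6) - (0) = -6.

-6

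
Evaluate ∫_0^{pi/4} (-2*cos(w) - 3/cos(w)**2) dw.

An antiderivative is F(w) = -2*sin(w) - 3*tan(w).
Then F(pi/4) - F(0) = (-3 - sqrt(2)) - (0) = -3 - sqrt(2).

-3 - sqrt(2)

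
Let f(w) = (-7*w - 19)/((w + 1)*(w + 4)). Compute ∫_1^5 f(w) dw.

-10*log(3) + 3*log(5)

Factor the denominator: w**2 + 5*w + 4 = (w + 4)(w + 1).
Partial fractions: (-7*w - 19)/((w + 1)*(w + 4)) = -3/(w + 4) - 4/(w + 1).
An antiderivative is F(w) = -4*log(w + 1) - 3*log(w + 4).
Then F(5) - F(1) = (-10*log(3) - 4*log(2)) - (-3*log(5) - 4*log(2)) = -10*log(3) + 3*log(5).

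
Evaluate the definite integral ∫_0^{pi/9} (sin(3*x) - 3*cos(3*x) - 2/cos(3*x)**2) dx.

1/6 - 7*sqrt(3)/6

An antiderivative is F(x) = -sin(3*x) - cos(3*x)/3 - 2*tan(3*x)/3.
Then F(pi/9) - F(0) = (-7*sqrt(3)/6 - 1/6) - (-1/3) = 1/6 - 7*sqrt(3)/6.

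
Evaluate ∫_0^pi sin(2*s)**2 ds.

pi/2

Use the identity sin^2(2*s) = (1 - cos(4*s))/2.
An antiderivative is F(s) = s/2 - sin(4*s)/8.
Then F(pi) - F(0) = (pi/2) - (0) = pi/2.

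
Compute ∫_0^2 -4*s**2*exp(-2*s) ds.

Integrate by parts twice (u = s^2, dv = -4*exp(-2*s) ds).
An antiderivative is F(s) = (2*s**2 + 2*s + 1)*exp(-2*s).
Then F(2) - F(0) = (13*exp(-4)) - (1) = -1 + 13*exp(-4).

-1 + 13*exp(-4)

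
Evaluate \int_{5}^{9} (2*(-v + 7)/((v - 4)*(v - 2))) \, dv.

-5*log(7) + 3*log(5) + 5*log(3)

Factor the denominator: v**2 - 6*v + 8 = (v - 2)(v - 4).
Partial fractions: 2*(-v + 7)/((v - 4)*(v - 2)) = -5/(v - 2) + 3/(v - 4).
An antiderivative is F(v) = 3*log(v - 4) - 5*log(v - 2).
Then F(9) - F(5) = (-5*log(7) + 3*log(5)) - (-5*log(3)) = -5*log(7) + 3*log(5) + 5*log(3).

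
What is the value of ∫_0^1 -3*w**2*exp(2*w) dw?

3/4 - 3*exp(2)/4

Integrate by parts twice (u = w^2, dv = -3*exp(2*w) dw).
An antiderivative is F(w) = (-6*w**2 + 6*w - 3)*exp(2*w)/4.
Then F(1) - F(0) = (-3*exp(2)/4) - (-3/4) = 3/4 - 3*exp(2)/4.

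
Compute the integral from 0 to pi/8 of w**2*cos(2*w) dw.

sqrt(2)*(-32 + pi**2 + 8*pi)/256

Integrate by parts twice (u = w^2, dv = cos(2*w) dw).
An antiderivative is F(w) = w**2*sin(2*w)/2 + w*cos(2*w)/2 - sin(2*w)/4.
Then F(pi/8) - F(0) = (sqrt(2)*(-32 + pi**2 + 8*pi)/256) - (0) = sqrt(2)*(-32 + pi**2 + 8*pi)/256.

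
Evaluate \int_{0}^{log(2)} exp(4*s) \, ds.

15/4

Let u = exp(s), so du = exp(s) ds. When s = 0, u = 1; when s = log(2), u = 2.
The integral becomes ∫ u**3 du from 1 to 2, with antiderivative u**4/4.
Back in s: F(s) = exp(4*s)/4.
Then F(log(2)) - F(0) = (4) - (1/4) = 15/4.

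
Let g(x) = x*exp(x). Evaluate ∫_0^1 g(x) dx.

1

Integrate by parts once (u = x, dv = exp(x) dx).
An antiderivative is F(x) = (x - 1)*exp(x).
Then F(1) - F(0) = (0) - (-1) = 1.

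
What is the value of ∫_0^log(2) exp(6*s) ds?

21/2

Let u = exp(s), so du = exp(s) ds. When s = 0, u = 1; when s = log(2), u = 2.
The integral becomes ∫ u**5 du from 1 to 2, with antiderivative u**6/6.
Back in s: F(s) = exp(6*s)/6.
Then F(log(2)) - F(0) = (32/3) - (1/6) = 21/2.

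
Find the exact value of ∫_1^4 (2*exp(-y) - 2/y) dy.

An antiderivative is F(y) = -2*log(y) - 2*exp(-y).
Then F(4) - F(1) = (-4*log(2) - 2*exp(-4)) - (-2*exp(-1)) = -4*log(2) - 2*exp(-4) + 2*exp(-1).

-4*log(2) - 2*exp(-4) + 2*exp(-1)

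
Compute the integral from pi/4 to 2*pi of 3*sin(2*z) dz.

An antiderivative is F(z) = -3*cos(2*z)/2.
Then F(2*pi) - F(pi/4) = (-3/2) - (0) = -3/2.

-3/2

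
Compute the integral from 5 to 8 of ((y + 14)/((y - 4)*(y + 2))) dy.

Factor the denominator: y**2 - 2*y - 8 = (y + 2)(y - 4).
Partial fractions: (y + 14)/((y - 4)*(y + 2)) = -2/(y + 2) + 3/(y - 4).
An antiderivative is F(y) = 3*log(y - 4) - 2*log(y + 2).
Then F(8) - F(5) = (log(16/25)) - (-log(49)) = -2*log(5) + 4*log(2) + 2*log(7).

-2*log(5) + 4*log(2) + 2*log(7)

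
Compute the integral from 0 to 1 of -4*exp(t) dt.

An antiderivative is F(t) = -4*exp(t).
Then F(1) - F(0) = (-4*E) - (-4) = 4 - 4*E.

4 - 4*E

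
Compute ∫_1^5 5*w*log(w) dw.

Integrate by parts once (u = ln w, dv = 5*w dw).
An antiderivative is F(w) = 5*w**2*(2*log(w) - 1)/4.
Then F(5) - F(1) = (-125/4 + 125*log(5)/2) - (-5/4) = -30 + 125*log(5)/2.

-30 + 125*log(5)/2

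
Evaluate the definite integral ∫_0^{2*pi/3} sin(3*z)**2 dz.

Use the identity sin^2(3*z) = (1 - cos(6*z))/2.
An antiderivative is F(z) = z/2 - sin(6*z)/12.
Then F(2*pi/3) - F(0) = (pi/3) - (0) = pi/3.

pi/3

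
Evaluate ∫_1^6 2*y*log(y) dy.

-35/2 + 36*log(2) + 36*log(3)

Integrate by parts once (u = ln y, dv = 2*y dy).
An antiderivative is F(y) = y**2*(2*log(y) - 1)/2.
Then F(6) - F(1) = (-18 + 36*log(2) + 36*log(3)) - (-1/2) = -35/2 + 36*log(2) + 36*log(3).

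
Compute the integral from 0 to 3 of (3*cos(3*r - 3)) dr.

sin(6) + sin(3)

Let u = 3*r - 3, so du = 3 dr. When r = 0, u = -3; when r = 3, u = 6.
The integral becomes ∫ cos(u) du from -3 to 6, with antiderivative sin(u).
Back in r: F(r) = sin(3*r - 3).
Then F(3) - F(0) = (sin(6)) - (-sin(3)) = sin(6) + sin(3).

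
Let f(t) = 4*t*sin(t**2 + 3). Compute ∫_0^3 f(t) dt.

2*cos(3) - 2*cos(12)

Let u = t**2 + 3, so du = 2*t dt. When t = 0, u = 3; when t = 3, u = 12.
The integral becomes 2·∫ sin(u) du from 3 to 12, with antiderivative -2*cos(u).
Back in t: F(t) = -2*cos(t**2 + 3).
Then F(3) - F(0) = (-2*cos(12)) - (-2*cos(3)) = 2*cos(3) - 2*cos(12).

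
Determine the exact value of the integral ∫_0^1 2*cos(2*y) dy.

Let u = 2*y, so du = 2 dy. When y = 0, u = 0; when y = 1, u = 2.
The integral becomes ∫ cos(u) du from 0 to 2, with antiderivative sin(u).
Back in y: F(y) = sin(2*y).
Then F(1) - F(0) = (sin(2)) - (0) = sin(2).

sin(2)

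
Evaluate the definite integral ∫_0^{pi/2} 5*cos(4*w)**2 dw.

Use the identity cos^2(4*w) = (1 + cos(8*w))/2.
An antiderivative is F(w) = 5*w/2 + 5*sin(8*w)/16.
Then F(pi/2) - F(0) = (5*pi/4) - (0) = 5*pi/4.

5*pi/4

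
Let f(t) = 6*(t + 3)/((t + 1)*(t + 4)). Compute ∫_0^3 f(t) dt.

4*log(2) + 2*log(7)

Factor the denominator: t**2 + 5*t + 4 = (t + 4)(t + 1).
Partial fractions: 6*(t + 3)/((t + 1)*(t + 4)) = 2/(t + 4) + 4/(t + 1).
An antiderivative is F(t) = 4*log(t + 1) + 2*log(t + 4).
Then F(3) - F(0) = (2*log(7) + 8*log(2)) - (log(16)) = 4*log(2) + 2*log(7).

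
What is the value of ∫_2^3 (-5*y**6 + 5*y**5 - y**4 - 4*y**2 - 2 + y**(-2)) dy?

By the power rule, an antiderivative is F(y) = -5*y**7/7 + 5*y**6/6 - y**5/5 - 4*y**3/3 - 2*y - 1/y.
Then F(3) - F(2) = (-219571/210) - (-12529/210) = -34507/35.

-34507/35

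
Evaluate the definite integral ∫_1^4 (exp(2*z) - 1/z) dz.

An antiderivative is F(z) = exp(2*z)/2 - log(z).
Then F(4) - F(1) = (-log(4) + exp(8)/2) - (exp(2)/2) = -exp(2)/2 - log(4) + exp(8)/2.

-exp(2)/2 - log(4) + exp(8)/2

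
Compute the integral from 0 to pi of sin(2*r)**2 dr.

Use the identity sin^2(2*r) = (1 - cos(4*r))/2.
An antiderivative is F(r) = r/2 - sin(4*r)/8.
Then F(pi) - F(0) = (pi/2) - (0) = pi/2.

pi/2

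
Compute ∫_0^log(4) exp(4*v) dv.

Let u = exp(v), so du = exp(v) dv. When v = 0, u = 1; when v = log(4), u = 4.
The integral becomes ∫ u**3 du from 1 to 4, with antiderivative u**4/4.
Back in v: F(v) = exp(4*v)/4.
Then F(log(4)) - F(0) = (64) - (1/4) = 255/4.

255/4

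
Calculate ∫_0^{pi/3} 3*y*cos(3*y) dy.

-2/3

Integrate by parts once (u = y, dv = 3*cos(3*y) dy).
An antiderivative is F(y) = y*sin(3*y) + cos(3*y)/3.
Then F(pi/3) - F(0) = (-1/3) - (1/3) = -2/3.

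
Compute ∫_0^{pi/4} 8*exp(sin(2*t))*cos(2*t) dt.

Let u = sin(2*t), so du = 2*cos(2*t) dt. When t = 0, u = 0; when t = pi/4, u = 1.
The integral becomes 4·∫ exp(u) du from 0 to 1, with antiderivative 4*exp(u).
Back in t: F(t) = 4*exp(sin(2*t)).
Then F(pi/4) - F(0) = (4*E) - (4) = -4 + 4*E.

-4 + 4*E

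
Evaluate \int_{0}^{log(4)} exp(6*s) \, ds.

Let u = exp(s), so du = exp(s) ds. When s = 0, u = 1; when s = log(4), u = 4.
The integral becomes ∫ u**5 du from 1 to 4, with antiderivative u**6/6.
Back in s: F(s) = exp(6*s)/6.
Then F(log(4)) - F(0) = (2048/3) - (1/6) = 1365/2.

1365/2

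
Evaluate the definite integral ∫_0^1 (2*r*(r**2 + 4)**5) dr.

3843/2

Let u = r**2 + 4, so du = 2*r dr. When r = 0, u = 4; when r = 1, u = 5.
The integral becomes ∫ u**5 du from 4 to 5, with antiderivative u**6/6.
Back in r: F(r) = (r**2 + 4)**6/6.
Then F(1) - F(0) = (15625/6) - (2048/3) = 3843/2.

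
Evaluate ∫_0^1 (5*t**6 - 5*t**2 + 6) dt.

106/21

By the power rule, an antiderivative is F(t) = 5*t**7/7 - 5*t**3/3 + 6*t.
Then F(1) - F(0) = (106/21) - (0) = 106/21.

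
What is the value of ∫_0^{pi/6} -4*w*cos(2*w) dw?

Integrate by parts once (u = w, dv = -4*cos(2*w) dw).
An antiderivative is F(w) = -2*w*sin(2*w) - cos(2*w).
Then F(pi/6) - F(0) = (-sqrt(3)*pi/6 - 1/2) - (-1) = -sqrt(3)*pi/6 + 1/2.

-sqrt(3)*pi/6 + 1/2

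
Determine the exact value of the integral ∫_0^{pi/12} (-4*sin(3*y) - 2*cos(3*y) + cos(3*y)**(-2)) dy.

An antiderivative is F(y) = -2*sin(3*y)/3 + 4*cos(3*y)/3 + tan(3*y)/3.
Then F(pi/12) - F(0) = (1/3 + sqrt(2)/3) - (4/3) = -1 + sqrt(2)/3.

-1 + sqrt(2)/3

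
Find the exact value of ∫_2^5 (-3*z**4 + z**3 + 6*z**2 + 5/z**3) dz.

-58761/40

By the power rule, an antiderivative is F(z) = -3*z**5/5 + z**4/4 + 2*z**3 - 5/(2*z**2).
Then F(5) - F(2) = (-29377/20) - (7/40) = -58761/40.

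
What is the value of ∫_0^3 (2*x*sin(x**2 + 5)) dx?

-cos(14) + cos(5)

Let u = x**2 + 5, so du = 2*x dx. When x = 0, u = 5; when x = 3, u = 14.
The integral becomes ∫ sin(u) du from 5 to 14, with antiderivative -cos(u).
Back in x: F(x) = -cos(x**2 + 5).
Then F(3) - F(0) = (-cos(14)) - (-cos(5)) = -cos(14) + cos(5).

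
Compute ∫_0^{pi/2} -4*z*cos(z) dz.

Integrate by parts once (u = z, dv = -4*cos(z) dz).
An antiderivative is F(z) = -4*z*sin(z) - 4*cos(z).
Then F(pi/2) - F(0) = (-2*pi) - (-4) = 4 - 2*pi.

4 - 2*pi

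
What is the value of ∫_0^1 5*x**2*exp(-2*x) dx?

Integrate by parts twice (u = x^2, dv = 5*exp(-2*x) dx).
An antiderivative is F(x) = (-10*x**2 - 10*x - 5)*exp(-2*x)/4.
Then F(1) - F(0) = (-25*exp(-2)/4) - (-5/4) = 5/4 - 25*exp(-2)/4.

5/4 - 25*exp(-2)/4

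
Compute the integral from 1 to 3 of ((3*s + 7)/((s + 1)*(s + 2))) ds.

Factor the denominator: s**2 + 3*s + 2 = (s + 2)(s + 1).
Partial fractions: (3*s + 7)/((s + 1)*(s + 2)) = -1/(s + 2) + 4/(s + 1).
An antiderivative is F(s) = 4*log(s + 1) - log(s + 2).
Then F(3) - F(1) = (-log(5) + 8*log(2)) - (log(16/3)) = log(48/5).

log(48/5)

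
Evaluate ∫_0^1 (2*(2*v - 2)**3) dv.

-4

Let u = 2*v - 2, so du = 2 dv. When v = 0, u = -2; when v = 1, u = 0.
The integral becomes ∫ u**3 du from -2 to 0, with antiderivative u**4/4.
Back in v: F(v) = (2*v - 2)**4/4.
Then F(1) - F(0) = (0) - (4) = -4.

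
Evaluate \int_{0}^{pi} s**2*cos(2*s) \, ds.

pi/2

Integrate by parts twice (u = s^2, dv = cos(2*s) ds).
An antiderivative is F(s) = s**2*sin(2*s)/2 + s*cos(2*s)/2 - sin(2*s)/4.
Then F(pi) - F(0) = (pi/2) - (0) = pi/2.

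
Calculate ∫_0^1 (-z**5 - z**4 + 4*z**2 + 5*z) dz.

By the power rule, an antiderivative is F(z) = -z**6/6 - z**5/5 + 4*z**3/3 + 5*z**2/2.
Then F(1) - F(0) = (52/15) - (0) = 52/15.

52/15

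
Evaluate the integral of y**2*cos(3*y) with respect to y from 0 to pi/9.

Integrate by parts twice (u = y^2, dv = cos(3*y) dy).
An antiderivative is F(y) = y**2*sin(3*y)/3 + 2*y*cos(3*y)/9 - 2*sin(3*y)/27.
Then F(pi/9) - F(0) = (-sqrt(3)/27 + sqrt(3)*pi**2/486 + pi/81) - (0) = -sqrt(3)/27 + sqrt(3)*pi**2/486 + pi/81.

-sqrt(3)/27 + sqrt(3)*pi**2/486 + pi/81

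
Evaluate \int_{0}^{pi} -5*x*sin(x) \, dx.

Integrate by parts once (u = x, dv = -5*sin(x) dx).
An antiderivative is F(x) = 5*x*cos(x) - 5*sin(x).
Then F(pi) - F(0) = (-5*pi) - (0) = -5*pi.

-5*pi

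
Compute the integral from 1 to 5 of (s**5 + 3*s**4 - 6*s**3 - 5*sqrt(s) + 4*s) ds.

By the power rule, an antiderivative is F(s) = s**6/6 + 3*s**5/5 - 3*s**4/2 - 10*s**(3/2)/3 + 2*s**2.
Then F(5) - F(1) = (10775/3 - 50*sqrt(5)/3) - (-31/15) = 53906/15 - 50*sqrt(5)/3.

53906/15 - 50*sqrt(5)/3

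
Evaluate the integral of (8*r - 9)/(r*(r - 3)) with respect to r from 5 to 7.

-3*log(5) + 5*log(2) + 3*log(7)

Factor the denominator: r**2 - 3*r = r(r - 3).
Partial fractions: (8*r - 9)/(r*(r - 3)) = 3/r + 5/(r - 3).
An antiderivative is F(r) = 3*log(r) + 5*log(r - 3).
Then F(7) - F(5) = (3*log(7) + 10*log(2)) - (5*log(2) + 3*log(5)) = -3*log(5) + 5*log(2) + 3*log(7).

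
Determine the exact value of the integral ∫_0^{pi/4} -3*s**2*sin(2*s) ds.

3/4 - 3*pi/8

Integrate by parts twice (u = s^2, dv = -3*sin(2*s) ds).
An antiderivative is F(s) = 3*s**2*cos(2*s)/2 - 3*s*sin(2*s)/2 - 3*cos(2*s)/4.
Then F(pi/4) - F(0) = (-3*pi/8) - (-3/4) = 3/4 - 3*pi/8.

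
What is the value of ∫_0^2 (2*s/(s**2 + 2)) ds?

Let u = s**2 + 2, so du = 2*s ds. When s = 0, u = 2; when s = 2, u = 6.
The integral becomes ∫ 1/u du from 2 to 6, with antiderivative log(u).
Back in s: F(s) = log(s**2 + 2).
Then F(2) - F(0) = (log(6)) - (log(2)) = log(3).

log(3)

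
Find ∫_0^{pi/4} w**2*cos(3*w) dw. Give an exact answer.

Integrate by parts twice (u = w^2, dv = cos(3*w) dw).
An antiderivative is F(w) = w**2*sin(3*w)/3 + 2*w*cos(3*w)/9 - 2*sin(3*w)/27.
Then F(pi/4) - F(0) = (sqrt(2)*(-24*pi - 32 + 9*pi**2)/864) - (0) = sqrt(2)*(-24*pi - 32 + 9*pi**2)/864.

sqrt(2)*(-24*pi - 32 + 9*pi**2)/864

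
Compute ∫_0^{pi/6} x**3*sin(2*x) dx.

Integrate by parts 3 times (u = x^3, dv = sin(2*x) dx).
An antiderivative is F(x) = -x**3*cos(2*x)/2 + 3*x**2*sin(2*x)/4 + 3*x*cos(2*x)/4 - 3*sin(2*x)/8.
Then F(pi/6) - F(0) = (-3*sqrt(3)/16 - pi**3/864 + sqrt(3)*pi**2/96 + pi/16) - (0) = -3*sqrt(3)/16 - pi**3/864 + sqrt(3)*pi**2/96 + pi/16.

-3*sqrt(3)/16 - pi**3/864 + sqrt(3)*pi**2/96 + pi/16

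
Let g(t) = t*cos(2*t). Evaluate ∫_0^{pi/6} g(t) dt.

-1/8 + sqrt(3)*pi/24

Integrate by parts once (u = t, dv = cos(2*t) dt).
An antiderivative is F(t) = t*sin(2*t)/2 + cos(2*t)/4.
Then F(pi/6) - F(0) = (1/8 + sqrt(3)*pi/24) - (1/4) = -1/8 + sqrt(3)*pi/24.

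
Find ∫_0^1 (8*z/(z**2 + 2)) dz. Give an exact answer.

log(81/16)

Let u = z**2 + 2, so du = 2*z dz. When z = 0, u = 2; when z = 1, u = 3.
The integral becomes 4·∫ 1/u du from 2 to 3, with antiderivative 4*log(u).
Back in z: F(z) = 4*log(z**2 + 2).
Then F(1) - F(0) = (log(81)) - (log(16)) = log(81/16).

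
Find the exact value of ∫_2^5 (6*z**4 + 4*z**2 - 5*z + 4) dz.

38271/10

By the power rule, an antiderivative is F(z) = 6*z**5/5 + 4*z**3/3 - 5*z**2/2 + 4*z.
Then F(5) - F(2) = (23245/6) - (706/15) = 38271/10.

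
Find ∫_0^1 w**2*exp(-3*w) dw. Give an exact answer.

2/27 - 17*exp(-3)/27

Integrate by parts twice (u = w^2, dv = exp(-3*w) dw).
An antiderivative is F(w) = (-9*w**2 - 6*w - 2)*exp(-3*w)/27.
Then F(1) - F(0) = (-17*exp(-3)/27) - (-2/27) = 2/27 - 17*exp(-3)/27.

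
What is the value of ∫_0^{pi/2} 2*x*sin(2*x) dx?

pi/2

Integrate by parts once (u = x, dv = 2*sin(2*x) dx).
An antiderivative is F(x) = -x*cos(2*x) + sin(2*x)/2.
Then F(pi/2) - F(0) = (pi/2) - (0) = pi/2.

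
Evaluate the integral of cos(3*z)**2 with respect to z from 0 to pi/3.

pi/6

Use the identity cos^2(3*z) = (1 + cos(6*z))/2.
An antiderivative is F(z) = z/2 + sin(6*z)/12.
Then F(pi/3) - F(0) = (pi/6) - (0) = pi/6.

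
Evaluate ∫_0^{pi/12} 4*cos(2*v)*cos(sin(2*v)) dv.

2*sin(1/2)

Let u = sin(2*v), so du = 2*cos(2*v) dv. When v = 0, u = 0; when v = pi/12, u = 1/2.
The integral becomes 2·∫ cos(u) du from 0 to 1/2, with antiderivative 2*sin(u).
Back in v: F(v) = 2*sin(sin(2*v)).
Then F(pi/12) - F(0) = (2*sin(1/2)) - (0) = 2*sin(1/2).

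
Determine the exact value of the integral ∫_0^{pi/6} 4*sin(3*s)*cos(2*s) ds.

Use the identity sin(3*s)cos(2*s) = [sin(5*s) + sin(s)]/2.
An antiderivative is F(s) = -2*cos(s) - 2*cos(5*s)/5.
Then F(pi/6) - F(0) = (-4*sqrt(3)/5) - (-12/5) = 12/5 - 4*sqrt(3)/5.

12/5 - 4*sqrt(3)/5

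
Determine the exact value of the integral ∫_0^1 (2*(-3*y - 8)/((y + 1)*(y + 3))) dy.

Factor the denominator: y**2 + 4*y + 3 = (y + 3)(y + 1).
Partial fractions: 2*(-3*y - 8)/((y + 1)*(y + 3)) = -1/(y + 3) - 5/(y + 1).
An antiderivative is F(y) = -5*log(y + 1) - log(y + 3).
Then F(1) - F(0) = (-7*log(2)) - (-log(3)) = -7*log(2) + log(3).

-7*log(2) + log(3)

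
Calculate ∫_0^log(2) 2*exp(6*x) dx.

Let u = exp(x), so du = exp(x) dx. When x = 0, u = 1; when x = log(2), u = 2.
The integral becomes 2·∫ u**5 du from 1 to 2, with antiderivative u**6/3.
Back in x: F(x) = exp(6*x)/3.
Then F(log(2)) - F(0) = (64/3) - (1/3) = 21.

21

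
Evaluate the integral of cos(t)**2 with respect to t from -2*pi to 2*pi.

2*pi

Use the identity cos^2(t) = (1 + cos(2*t))/2.
An antiderivative is F(t) = t/2 + sin(2*t)/4.
Then F(2*pi) - F(-2*pi) = (pi) - (-pi) = 2*pi.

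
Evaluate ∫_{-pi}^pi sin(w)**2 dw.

pi

Use the identity sin^2(w) = (1 - cos(2*w))/2.
An antiderivative is F(w) = w/2 - sin(2*w)/4.
Then F(pi) - F(-pi) = (pi/2) - (-pi/2) = pi.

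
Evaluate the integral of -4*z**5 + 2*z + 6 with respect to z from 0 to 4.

By the power rule, an antiderivative is F(z) = -2*z**6/3 + z**2 + 6*z.
Then F(4) - F(0) = (-8072/3) - (0) = -8072/3.

-8072/3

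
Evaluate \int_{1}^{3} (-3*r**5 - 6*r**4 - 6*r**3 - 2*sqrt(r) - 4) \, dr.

By the power rule, an antiderivative is F(r) = -r**6/2 - 6*r**5/5 - 3*r**4/2 - 4*r**(3/2)/3 - 4*r.
Then F(3) - F(1) = (-3948/5 - 4*sqrt(3)) - (-128/15) = -11716/15 - 4*sqrt(3).

-11716/15 - 4*sqrt(3)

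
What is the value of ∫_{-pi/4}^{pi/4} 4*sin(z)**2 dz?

-2 + pi

Use the identity sin^2(z) = (1 - cos(2*z))/2.
An antiderivative is F(z) = 2*z - sin(2*z).
Then F(pi/4) - F(-pi/4) = (-1 + pi/2) - (1 - pi/2) = -2 + pi.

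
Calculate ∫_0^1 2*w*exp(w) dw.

2

Integrate by parts once (u = w, dv = 2*exp(w) dw).
An antiderivative is F(w) = (2*w - 2)*exp(w).
Then F(1) - F(0) = (0) - (-2) = 2.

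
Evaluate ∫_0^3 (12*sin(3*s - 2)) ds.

Let u = 3*s - 2, so du = 3 ds. When s = 0, u = -2; when s = 3, u = 7.
The integral becomes 4·∫ sin(u) du from -2 to 7, with antiderivative -4*cos(u).
Back in s: F(s) = -4*cos(3*s - 2).
Then F(3) - F(0) = (-4*cos(7)) - (-4*cos(2)) = -4*cos(7) + 4*cos(2).

-4*cos(7) + 4*cos(2)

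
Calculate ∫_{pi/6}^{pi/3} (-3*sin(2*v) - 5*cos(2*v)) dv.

-3/2

An antiderivative is F(v) = -5*sin(2*v)/2 + 3*cos(2*v)/2.
Then F(pi/3) - F(pi/6) = (-5*sqrt(3)/4 - 3/4) - (3/4 - 5*sqrt(3)/4) = -3/2.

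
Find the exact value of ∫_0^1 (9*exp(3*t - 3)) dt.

Let u = 3*t - 3, so du = 3 dt. When t = 0, u = -3; when t = 1, u = 0.
The integral becomes 3·∫ exp(u) du from -3 to 0, with antiderivative 3*exp(u).
Back in t: F(t) = 3*exp(3*t - 3).
Then F(1) - F(0) = (3) - (3*exp(-3)) = 3 - 3*exp(-3).

3 - 3*exp(-3)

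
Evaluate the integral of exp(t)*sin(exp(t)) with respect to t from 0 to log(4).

Let u = exp(t), so du = exp(t) dt. When t = 0, u = 1; when t = log(4), u = 4.
The integral becomes ∫ sin(u) du from 1 to 4, with antiderivative -cos(u).
Back in t: F(t) = -cos(exp(t)).
Then F(log(4)) - F(0) = (-cos(4)) - (-cos(1)) = cos(1) - cos(4).

cos(1) - cos(4)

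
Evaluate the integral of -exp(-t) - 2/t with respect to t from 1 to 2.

-2*log(2) - exp(-1) + exp(-2)

An antiderivative is F(t) = -2*log(t) + exp(-t).
Then F(2) - F(1) = (-2*log(2) + exp(-2)) - (exp(-1)) = -2*log(2) - exp(-1) + exp(-2).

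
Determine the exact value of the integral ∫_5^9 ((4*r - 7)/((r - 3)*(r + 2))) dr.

Factor the denominator: r**2 - r - 6 = (r + 2)(r - 3).
Partial fractions: (4*r - 7)/((r - 3)*(r + 2)) = 3/(r + 2) + 1/(r - 3).
An antiderivative is F(r) = log(r - 3) + 3*log(r + 2).
Then F(9) - F(5) = (log(2) + log(3) + 3*log(11)) - (log(2) + 3*log(7)) = -3*log(7) + log(3) + 3*log(11).

-3*log(7) + log(3) + 3*log(11)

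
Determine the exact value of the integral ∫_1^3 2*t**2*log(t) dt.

Integrate by parts once (u = ln t, dv = 2*t**2 dt).
An antiderivative is F(t) = 2*t**3*(3*log(t) - 1)/9.
Then F(3) - F(1) = (-6 + 18*log(3)) - (-2/9) = -52/9 + 18*log(3).

-52/9 + 18*log(3)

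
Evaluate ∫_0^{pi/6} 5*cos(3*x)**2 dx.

5*pi/12

Use the identity cos^2(3*x) = (1 + cos(6*x))/2.
An antiderivative is F(x) = 5*x/2 + 5*sin(6*x)/12.
Then F(pi/6) - F(0) = (5*pi/12) - (0) = 5*pi/12.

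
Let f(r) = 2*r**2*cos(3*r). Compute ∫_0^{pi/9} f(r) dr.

Integrate by parts twice (u = r^2, dv = 2*cos(3*r) dr).
An antiderivative is F(r) = 2*r**2*sin(3*r)/3 + 4*r*cos(3*r)/9 - 4*sin(3*r)/27.
Then F(pi/9) - F(0) = (-2*sqrt(3)/27 + sqrt(3)*pi**2/243 + 2*pi/81) - (0) = -2*sqrt(3)/27 + sqrt(3)*pi**2/243 + 2*pi/81.

-2*sqrt(3)/27 + sqrt(3)*pi**2/243 + 2*pi/81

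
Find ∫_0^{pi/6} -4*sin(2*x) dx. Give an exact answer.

An antiderivative is F(x) = 2*cos(2*x).
Then F(pi/6) - F(0) = (1) - (2) = -1.

-1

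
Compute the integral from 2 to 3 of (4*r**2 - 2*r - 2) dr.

By the power rule, an antiderivative is F(r) = 4*r**3/3 - r**2 - 2*r.
Then F(3) - F(2) = (21) - (8/3) = 55/3.

55/3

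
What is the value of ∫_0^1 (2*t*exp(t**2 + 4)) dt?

-exp(4) + exp(5)

Let u = t**2 + 4, so du = 2*t dt. When t = 0, u = 4; when t = 1, u = 5.
The integral becomes ∫ exp(u) du from 4 to 5, with antiderivative exp(u).
Back in t: F(t) = exp(t**2 + 4).
Then F(1) - F(0) = (exp(5)) - (exp(4)) = -exp(4) + exp(5).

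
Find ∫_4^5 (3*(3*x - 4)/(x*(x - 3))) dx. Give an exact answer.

Factor the denominator: x**2 - 3*x = x(x - 3).
Partial fractions: 3*(3*x - 4)/(x*(x - 3)) = 4/x + 5/(x - 3).
An antiderivative is F(x) = 4*log(x) + 5*log(x - 3).
Then F(5) - F(4) = (5*log(2) + 4*log(5)) - (8*log(2)) = -3*log(2) + 4*log(5).

-3*log(2) + 4*log(5)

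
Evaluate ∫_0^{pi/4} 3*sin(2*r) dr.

3/2

An antiderivative is F(r) = -3*cos(2*r)/2.
Then F(pi/4) - F(0) = (0) - (-3/2) = 3/2.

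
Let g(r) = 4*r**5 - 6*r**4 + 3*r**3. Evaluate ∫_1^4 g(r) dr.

33873/20

By the power rule, an antiderivative is F(r) = 2*r**6/3 - 6*r**5/5 + 3*r**4/4.
Then F(4) - F(1) = (25408/15) - (13/60) = 33873/20.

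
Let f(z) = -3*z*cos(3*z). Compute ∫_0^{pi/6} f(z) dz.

Integrate by parts once (u = z, dv = -3*cos(3*z) dz).
An antiderivative is F(z) = -z*sin(3*z) - cos(3*z)/3.
Then F(pi/6) - F(0) = (-pi/6) - (-1/3) = 1/3 - pi/6.

1/3 - pi/6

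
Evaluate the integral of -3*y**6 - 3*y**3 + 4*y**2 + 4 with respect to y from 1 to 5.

By the power rule, an antiderivative is F(y) = -3*y**7/7 - 3*y**4/4 + 4*y**3/3 + 4*y.
Then F(5) - F(1) = (-2836195/84) - (349/84) = -709136/21.

-709136/21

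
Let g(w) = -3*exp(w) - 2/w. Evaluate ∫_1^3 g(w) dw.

An antiderivative is F(w) = -3*exp(w) - 2*log(w).
Then F(3) - F(1) = (-3*exp(3) - log(9)) - (-3*exp(1)) = -3*exp(3) - log(9) + 3*exp(1).

-3*exp(3) - log(9) + 3*exp(1)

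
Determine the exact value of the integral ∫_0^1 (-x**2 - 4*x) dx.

By the power rule, an antiderivative is F(x) = -x**3/3 - 2*x**2.
Then F(1) - F(0) = (-7/3) - (0) = -7/3.

-7/3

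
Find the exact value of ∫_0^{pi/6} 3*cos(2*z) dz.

An antiderivative is F(z) = 3*sin(2*z)/2.
Then F(pi/6) - F(0) = (3*sqrt(3)/4) - (0) = 3*sqrt(3)/4.

3*sqrt(3)/4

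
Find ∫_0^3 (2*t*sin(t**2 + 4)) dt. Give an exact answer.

-cos(13) + cos(4)

Let u = t**2 + 4, so du = 2*t dt. When t = 0, u = 4; when t = 3, u = 13.
The integral becomes ∫ sin(u) du from 4 to 13, with antiderivative -cos(u).
Back in t: F(t) = -cos(t**2 + 4).
Then F(3) - F(0) = (-cos(13)) - (-cos(4)) = -cos(13) + cos(4).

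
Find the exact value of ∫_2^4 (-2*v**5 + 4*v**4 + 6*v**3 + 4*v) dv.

By the power rule, an antiderivative is F(v) = -v**6/3 + 4*v**5/5 + 3*v**4/2 + 2*v**2.
Then F(4) - F(2) = (-1952/15) - (544/15) = -832/5.

-832/5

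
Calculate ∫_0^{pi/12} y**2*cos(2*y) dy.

Integrate by parts twice (u = y^2, dv = cos(2*y) dy).
An antiderivative is F(y) = y**2*sin(2*y)/2 + y*cos(2*y)/2 - sin(2*y)/4.
Then F(pi/12) - F(0) = (-1/8 + pi**2/576 + sqrt(3)*pi/48) - (0) = -1/8 + pi**2/576 + sqrt(3)*pi/48.

-1/8 + pi**2/576 + sqrt(3)*pi/48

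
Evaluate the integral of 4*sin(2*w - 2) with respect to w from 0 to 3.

Let u = 2*w - 2, so du = 2 dw. When w = 0, u = -2; when w = 3, u = 4.
The integral becomes 2·∫ sin(u) du from -2 to 4, with antiderivative -2*cos(u).
Back in w: F(w) = -2*cos(2*w - 2).
Then F(3) - F(0) = (-2*cos(4)) - (-2*cos(2)) = 2*cos(2) - 2*cos(4).

2*cos(2) - 2*cos(4)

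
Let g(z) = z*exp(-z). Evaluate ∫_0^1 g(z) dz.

Integrate by parts once (u = z, dv = exp(-z) dz).
An antiderivative is F(z) = (-z - 1)*exp(-z).
Then F(1) - F(0) = (-2*exp(-1)) - (-1) = 1 - 2*exp(-1).

1 - 2*exp(-1)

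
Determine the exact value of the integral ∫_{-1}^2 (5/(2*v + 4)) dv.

An antiderivative is F(v) = 5*log(2*v + 4)/2.
Then F(2) - F(-1) = (15*log(2)/2) - (5*log(2)/2) = log(32).

log(32)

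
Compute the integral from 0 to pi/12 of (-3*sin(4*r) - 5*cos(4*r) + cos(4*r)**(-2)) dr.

An antiderivative is F(r) = -5*sin(4*r)/4 + 3*cos(4*r)/4 + tan(4*r)/4.
Then F(pi/12) - F(0) = (3/8 - 3*sqrt(3)/8) - (3/4) = -3*sqrt(3)/8 - 3/8.

-3*sqrt(3)/8 - 3/8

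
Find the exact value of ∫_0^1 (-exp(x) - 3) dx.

An antiderivative is F(x) = -3*x - exp(x).
Then F(1) - F(0) = (-3 - E) - (-1) = -E - 2.

-E - 2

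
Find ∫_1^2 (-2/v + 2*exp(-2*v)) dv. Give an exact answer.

-2*log(2) - exp(-4) + exp(-2)

An antiderivative is F(v) = -2*log(v) - exp(-2*v).
Then F(2) - F(1) = (-2*log(2) - exp(-4)) - (-exp(-2)) = -2*log(2) - exp(-4) + exp(-2).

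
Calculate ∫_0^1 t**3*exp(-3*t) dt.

2/27 - 26*exp(-3)/27

Integrate by parts 3 times (u = t^3, dv = exp(-3*t) dt).
An antiderivative is F(t) = (-9*t**3 - 9*t**2 - 6*t - 2)*exp(-3*t)/27.
Then F(1) - F(0) = (-26*exp(-3)/27) - (-2/27) = 2/27 - 26*exp(-3)/27.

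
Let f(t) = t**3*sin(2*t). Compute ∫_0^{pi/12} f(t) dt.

Integrate by parts 3 times (u = t^3, dv = sin(2*t) dt).
An antiderivative is F(t) = -t**3*cos(2*t)/2 + 3*t**2*sin(2*t)/4 + 3*t*cos(2*t)/4 - 3*sin(2*t)/8.
Then F(pi/12) - F(0) = (-3/16 - sqrt(3)*pi**3/6912 + pi**2/384 + sqrt(3)*pi/32) - (0) = -3/16 - sqrt(3)*pi**3/6912 + pi**2/384 + sqrt(3)*pi/32.

-3/16 - sqrt(3)*pi**3/6912 + pi**2/384 + sqrt(3)*pi/32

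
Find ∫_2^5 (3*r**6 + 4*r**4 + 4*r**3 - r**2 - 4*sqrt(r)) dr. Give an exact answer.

By the power rule, an antiderivative is F(r) = 3*r**7/7 + 4*r**5/5 + r**4 - 8*r**(3/2)/3 - r**3/3.
Then F(5) - F(2) = (767875/21 - 40*sqrt(5)/3) - (9848/105 - 16*sqrt(2)/3) = -40*sqrt(5)/3 + 16*sqrt(2)/3 + 1276509/35.

-40*sqrt(5)/3 + 16*sqrt(2)/3 + 1276509/35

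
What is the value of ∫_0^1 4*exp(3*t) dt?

An antiderivative is F(t) = 4*exp(3*t)/3.
Then F(1) - F(0) = (4*exp(3)/3) - (4/3) = -4/3 + 4*exp(3)/3.

-4/3 + 4*exp(3)/3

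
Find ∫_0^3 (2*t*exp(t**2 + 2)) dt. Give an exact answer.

Let u = t**2 + 2, so du = 2*t dt. When t = 0, u = 2; when t = 3, u = 11.
The integral becomes ∫ exp(u) du from 2 to 11, with antiderivative exp(u).
Back in t: F(t) = exp(t**2 + 2).
Then F(3) - F(0) = (exp(11)) - (exp(2)) = -exp(2) + exp(11).

-exp(2) + exp(11)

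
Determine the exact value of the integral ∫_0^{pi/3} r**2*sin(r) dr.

Integrate by parts twice (u = r^2, dv = sin(r) dr).
An antiderivative is F(r) = -r**2*cos(r) + 2*r*sin(r) + 2*cos(r).
Then F(pi/3) - F(0) = (-pi**2/18 + 1 + sqrt(3)*pi/3) - (2) = -1 - pi**2/18 + sqrt(3)*pi/3.

-1 - pi**2/18 + sqrt(3)*pi/3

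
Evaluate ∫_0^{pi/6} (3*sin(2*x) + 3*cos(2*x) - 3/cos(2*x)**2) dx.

3/4 - 3*sqrt(3)/4

An antiderivative is F(x) = 3*sin(2*x)/2 - 3*cos(2*x)/2 - 3*tan(2*x)/2.
Then F(pi/6) - F(0) = (-3*sqrt(3)/4 - 3/4) - (-3/2) = 3/4 - 3*sqrt(3)/4.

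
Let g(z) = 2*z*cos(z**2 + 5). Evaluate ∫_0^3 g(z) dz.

-sin(5) + sin(14)

Let u = z**2 + 5, so du = 2*z dz. When z = 0, u = 5; when z = 3, u = 14.
The integral becomes ∫ cos(u) du from 5 to 14, with antiderivative sin(u).
Back in z: F(z) = sin(z**2 + 5).
Then F(3) - F(0) = (sin(14)) - (sin(5)) = -sin(5) + sin(14).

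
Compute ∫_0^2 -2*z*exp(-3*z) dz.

Integrate by parts once (u = z, dv = -2*exp(-3*z) dz).
An antiderivative is F(z) = (6*z + 2)*exp(-3*z)/9.
Then F(2) - F(0) = (14*exp(-6)/9) - (2/9) = -2/9 + 14*exp(-6)/9.

-2/9 + 14*exp(-6)/9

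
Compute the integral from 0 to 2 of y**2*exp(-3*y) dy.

Integrate by parts twice (u = y^2, dv = exp(-3*y) dy).
An antiderivative is F(y) = (-9*y**2 - 6*y - 2)*exp(-3*y)/27.
Then F(2) - F(0) = (-50*exp(-6)/27) - (-2/27) = 2/27 - 50*exp(-6)/27.

2/27 - 50*exp(-6)/27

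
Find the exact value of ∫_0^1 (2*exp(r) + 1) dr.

-1 + 2*E

An antiderivative is F(r) = r + 2*exp(r).
Then F(1) - F(0) = (1 + 2*E) - (2) = -1 + 2*E.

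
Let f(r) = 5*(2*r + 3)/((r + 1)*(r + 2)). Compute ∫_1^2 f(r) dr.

log(32)

Factor the denominator: r**2 + 3*r + 2 = (r + 2)(r + 1).
Partial fractions: 5*(2*r + 3)/((r + 1)*(r + 2)) = 5/(r + 2) + 5/(r + 1).
An antiderivative is F(r) = 5*log(r + 1) + 5*log(r + 2).
Then F(2) - F(1) = (5*log(3) + 10*log(2)) - (5*log(2) + 5*log(3)) = log(32).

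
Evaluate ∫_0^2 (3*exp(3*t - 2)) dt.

-(1 - exp(6))*exp(-2)

Let u = 3*t - 2, so du = 3 dt. When t = 0, u = -2; when t = 2, u = 4.
The integral becomes ∫ exp(u) du from -2 to 4, with antiderivative exp(u).
Back in t: F(t) = exp(3*t - 2).
Then F(2) - F(0) = (exp(4)) - (exp(-2)) = -(1 - exp(6))*exp(-2).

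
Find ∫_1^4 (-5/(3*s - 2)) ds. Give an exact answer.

An antiderivative is F(s) = -5*log(3*s - 2)/3.
Then F(4) - F(1) = (-5*log(10)/3) - (0) = -5*log(10)/3.

-5*log(10)/3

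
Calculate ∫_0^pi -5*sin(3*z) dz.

-10/3

An antiderivative is F(z) = 5*cos(3*z)/3.
Then F(pi) - F(0) = (-5/3) - (5/3) = -10/3.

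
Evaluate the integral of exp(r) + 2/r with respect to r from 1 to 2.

An antiderivative is F(r) = exp(r) + 2*log(r).
Then F(2) - F(1) = (log(4) + exp(2)) - (exp(1)) = -exp(1) + log(4) + exp(2).

-exp(1) + log(4) + exp(2)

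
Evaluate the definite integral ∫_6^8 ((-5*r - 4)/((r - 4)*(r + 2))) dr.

-log(20)

Factor the denominator: r**2 - 2*r - 8 = (r + 2)(r - 4).
Partial fractions: (-5*r - 4)/((r - 4)*(r + 2)) = -1/(r + 2) - 4/(r - 4).
An antiderivative is F(r) = -4*log(r - 4) - log(r + 2).
Then F(8) - F(6) = (-9*log(2) - log(5)) - (-7*log(2)) = -log(20).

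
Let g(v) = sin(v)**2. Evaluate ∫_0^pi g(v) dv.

Use the identity sin^2(v) = (1 - cos(2*v))/2.
An antiderivative is F(v) = v/2 - sin(2*v)/4.
Then F(pi) - F(0) = (pi/2) - (0) = pi/2.

pi/2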